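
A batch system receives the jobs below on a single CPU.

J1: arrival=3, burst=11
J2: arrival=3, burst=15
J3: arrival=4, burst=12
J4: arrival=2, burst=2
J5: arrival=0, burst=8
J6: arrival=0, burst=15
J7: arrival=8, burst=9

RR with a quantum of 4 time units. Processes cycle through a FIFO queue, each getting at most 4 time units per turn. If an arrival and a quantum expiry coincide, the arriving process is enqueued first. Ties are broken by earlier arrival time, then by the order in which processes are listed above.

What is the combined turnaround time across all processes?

Timeline: | J5 0-4 | J6 4-8 | J4 8-10 | J1 10-14 | J2 14-18 | J3 18-22 | J5 22-26 | J7 26-30 | J6 30-34 | J1 34-38 | J2 38-42 | J3 42-46 | J7 46-50 | J6 50-54 | J1 54-57 | J2 57-61 | J3 61-65 | J7 65-66 | J6 66-69 | J2 69-72 |
Completion: J1=57  J2=72  J3=65  J4=10  J5=26  J6=69  J7=66
Turnaround = completion − arrival: J1=54, J2=69, J3=61, J4=8, J5=26, J6=69, J7=58
Total turnaround = 54 + 69 + 61 + 8 + 26 + 69 + 58 = 345

345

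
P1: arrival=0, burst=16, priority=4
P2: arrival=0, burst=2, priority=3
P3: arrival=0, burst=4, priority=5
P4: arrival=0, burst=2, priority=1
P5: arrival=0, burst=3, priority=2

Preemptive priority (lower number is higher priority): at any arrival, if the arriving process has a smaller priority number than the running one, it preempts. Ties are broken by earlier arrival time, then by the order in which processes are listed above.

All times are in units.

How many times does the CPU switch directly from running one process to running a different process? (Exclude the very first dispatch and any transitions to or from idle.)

Gantt: | P4 0-2 | P5 2-5 | P2 5-7 | P1 7-23 | P3 23-27 |
Completion: P1=23  P2=7  P3=27  P4=2  P5=5

4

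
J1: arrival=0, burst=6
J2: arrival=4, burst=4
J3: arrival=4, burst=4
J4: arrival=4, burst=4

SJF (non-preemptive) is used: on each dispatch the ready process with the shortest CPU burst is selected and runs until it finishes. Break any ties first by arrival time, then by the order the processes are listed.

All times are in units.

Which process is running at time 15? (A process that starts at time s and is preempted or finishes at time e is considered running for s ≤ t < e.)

J4

Gantt: | J1 0-6 | J2 6-10 | J3 10-14 | J4 14-18 |
Completion: J1=6  J2=10  J3=14  J4=18
Turnaround (C−A): J1=6  J2=6  J3=10  J4=14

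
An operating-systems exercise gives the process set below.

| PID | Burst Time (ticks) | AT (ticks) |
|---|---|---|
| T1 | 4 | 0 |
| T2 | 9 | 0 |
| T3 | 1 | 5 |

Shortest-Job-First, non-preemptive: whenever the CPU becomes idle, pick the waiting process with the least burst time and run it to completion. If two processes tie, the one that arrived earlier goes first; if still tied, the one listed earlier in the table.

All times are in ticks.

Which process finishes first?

Gantt: | T1 0-4 | T2 4-13 | T3 13-14 |
Completion: T1=4  T2=13  T3=14
Turnaround (C−A): T1=4  T2=13  T3=9
Finish order: T1 → T2 → T3

T1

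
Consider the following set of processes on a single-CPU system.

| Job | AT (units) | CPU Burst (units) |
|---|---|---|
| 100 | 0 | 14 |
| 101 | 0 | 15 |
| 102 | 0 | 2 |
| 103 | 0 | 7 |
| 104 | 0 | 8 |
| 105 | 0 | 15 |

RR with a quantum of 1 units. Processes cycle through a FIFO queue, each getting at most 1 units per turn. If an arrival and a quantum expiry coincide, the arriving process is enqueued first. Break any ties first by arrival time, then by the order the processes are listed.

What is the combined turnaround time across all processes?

262

Timeline: | 100 0-1 | 101 1-2 | 102 2-3 | 103 3-4 | 104 4-5 | 105 5-6 | 100 6-7 | 101 7-8 | 102 8-9 | 103 9-10 | 104 10-11 | 105 11-12 | 100 12-13 | 101 13-14 | 103 14-15 | 104 15-16 | 105 16-17 | 100 17-18 | 101 18-19 | 103 19-20 | 104 20-21 | 105 21-22 | 100 22-23 | 101 23-24 | 103 24-25 | 104 25-26 | 105 26-27 | 100 27-28 | 101 28-29 | 103 29-30 | 104 30-31 | 105 31-32 | 100 32-33 | 101 33-34 | 103 34-35 | 104 35-36 | 105 36-37 | 100 37-38 | 101 38-39 | 104 39-40 | 105 40-41 | 100 41-42 | 101 42-43 | 105 43-44 | 100 44-45 | 101 45-46 | 105 46-47 | 100 47-48 | 101 48-49 | 105 49-50 | 100 50-51 | 101 51-52 | 105 52-53 | 100 53-54 | 101 54-55 | 105 55-56 | 100 56-57 | 101 57-58 | 105 58-59 | 101 59-60 | 105 60-61 |
Completion: 100=57  101=60  102=9  103=35  104=40  105=61
Turnaround = completion − arrival: 100=57, 101=60, 102=9, 103=35, 104=40, 105=61
Total turnaround = 57 + 60 + 9 + 35 + 40 + 61 = 262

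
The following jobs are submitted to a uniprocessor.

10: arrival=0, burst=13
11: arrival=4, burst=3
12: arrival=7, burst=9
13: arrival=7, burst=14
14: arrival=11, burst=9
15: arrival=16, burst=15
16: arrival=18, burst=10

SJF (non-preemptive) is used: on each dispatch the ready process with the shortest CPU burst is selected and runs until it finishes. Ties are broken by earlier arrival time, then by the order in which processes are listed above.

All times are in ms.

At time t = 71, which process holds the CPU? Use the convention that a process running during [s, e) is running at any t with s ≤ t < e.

15

Timeline: | 10 0-13 | 11 13-16 | 12 16-25 | 14 25-34 | 16 34-44 | 13 44-58 | 15 58-73 |
Completion: 10=13  11=16  12=25  13=58  14=34  15=73  16=44
Turnaround (C−A): 10=13  11=12  12=18  13=51  14=23  15=57  16=26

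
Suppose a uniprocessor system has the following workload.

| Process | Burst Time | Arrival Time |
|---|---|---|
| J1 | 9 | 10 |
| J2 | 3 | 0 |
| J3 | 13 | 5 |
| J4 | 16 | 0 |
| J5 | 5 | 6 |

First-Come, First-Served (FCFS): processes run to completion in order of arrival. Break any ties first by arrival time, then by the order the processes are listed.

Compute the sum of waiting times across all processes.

Gantt: | J2 0-3 | J4 3-19 | J3 19-32 | J5 32-37 | J1 37-46 |
Completion: J1=46  J2=3  J3=32  J4=19  J5=37
Turnaround (C−A): J1=36  J2=3  J3=27  J4=19  J5=31
Waiting = turnaround − burst: J1=27, J2=0, J3=14, J4=3, J5=26
Total waiting = 27 + 0 + 14 + 3 + 26 = 70

70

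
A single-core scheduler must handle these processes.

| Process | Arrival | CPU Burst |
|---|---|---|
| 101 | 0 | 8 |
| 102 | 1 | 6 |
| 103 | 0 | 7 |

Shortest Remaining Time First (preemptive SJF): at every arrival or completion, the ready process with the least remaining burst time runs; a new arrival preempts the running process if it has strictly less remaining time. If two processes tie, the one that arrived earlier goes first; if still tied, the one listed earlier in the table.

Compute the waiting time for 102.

6

Gantt: | 103 0-7 | 102 7-13 | 101 13-21 |
Completion: 101=21  102=13  103=7
Waiting(102) = turnaround − burst = 12 − 6 = 6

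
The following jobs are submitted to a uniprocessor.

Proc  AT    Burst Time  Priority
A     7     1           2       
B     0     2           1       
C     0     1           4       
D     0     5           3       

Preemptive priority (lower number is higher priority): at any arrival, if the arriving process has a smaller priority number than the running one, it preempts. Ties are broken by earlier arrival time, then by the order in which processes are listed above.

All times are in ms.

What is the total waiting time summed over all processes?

10

Gantt: | B 0-2 | D 2-7 | A 7-8 | C 8-9 |
Completion: A=8  B=2  C=9  D=7
Waiting = turnaround − burst: A=0, B=0, C=8, D=2
Total waiting = 0 + 0 + 8 + 2 = 10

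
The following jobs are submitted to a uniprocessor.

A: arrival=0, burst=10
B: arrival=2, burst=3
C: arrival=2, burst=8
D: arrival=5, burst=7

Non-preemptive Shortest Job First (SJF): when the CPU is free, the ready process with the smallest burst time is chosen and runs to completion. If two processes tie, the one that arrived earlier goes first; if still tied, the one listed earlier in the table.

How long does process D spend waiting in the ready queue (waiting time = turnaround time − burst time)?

8

Schedule: | A 0-10 | B 10-13 | D 13-20 | C 20-28 |
Completion: A=10  B=13  C=28  D=20
Waiting(D) = turnaround − burst = 15 − 7 = 8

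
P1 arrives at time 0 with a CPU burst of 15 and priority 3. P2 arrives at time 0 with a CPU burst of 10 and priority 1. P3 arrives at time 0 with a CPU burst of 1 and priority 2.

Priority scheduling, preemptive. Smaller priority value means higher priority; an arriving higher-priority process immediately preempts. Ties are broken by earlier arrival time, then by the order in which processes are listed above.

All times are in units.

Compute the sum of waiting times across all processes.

21

Schedule: | P2 0-10 | P3 10-11 | P1 11-26 |
Completion: P1=26  P2=10  P3=11
Turnaround (C−A): P1=26  P2=10  P3=11
Waiting = turnaround − burst: P1=11, P2=0, P3=10
Total waiting = 11 + 0 + 10 = 21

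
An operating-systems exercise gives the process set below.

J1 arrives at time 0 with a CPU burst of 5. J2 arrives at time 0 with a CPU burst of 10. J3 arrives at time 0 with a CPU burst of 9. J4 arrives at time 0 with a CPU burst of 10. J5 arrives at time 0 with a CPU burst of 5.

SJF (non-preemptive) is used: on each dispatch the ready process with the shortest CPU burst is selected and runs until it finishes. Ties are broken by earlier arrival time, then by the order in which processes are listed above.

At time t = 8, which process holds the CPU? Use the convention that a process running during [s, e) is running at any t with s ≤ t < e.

J5

Schedule: | J1 0-5 | J5 5-10 | J3 10-19 | J2 19-29 | J4 29-39 |
Completion: J1=5  J2=29  J3=19  J4=39  J5=10
Turnaround (C−A): J1=5  J2=29  J3=19  J4=39  J5=10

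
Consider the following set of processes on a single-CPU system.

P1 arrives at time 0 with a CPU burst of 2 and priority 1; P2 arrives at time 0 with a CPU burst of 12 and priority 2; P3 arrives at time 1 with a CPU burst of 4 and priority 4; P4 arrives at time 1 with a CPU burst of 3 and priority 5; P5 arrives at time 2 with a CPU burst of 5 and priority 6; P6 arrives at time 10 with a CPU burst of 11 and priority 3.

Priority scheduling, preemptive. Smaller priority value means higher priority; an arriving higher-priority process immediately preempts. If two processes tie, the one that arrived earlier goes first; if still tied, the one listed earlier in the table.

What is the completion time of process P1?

2

Timeline: | P1 0-2 | P2 2-14 | P6 14-25 | P3 25-29 | P4 29-32 | P5 32-37 |
Completion: P1=2  P2=14  P3=29  P4=32  P5=37  P6=25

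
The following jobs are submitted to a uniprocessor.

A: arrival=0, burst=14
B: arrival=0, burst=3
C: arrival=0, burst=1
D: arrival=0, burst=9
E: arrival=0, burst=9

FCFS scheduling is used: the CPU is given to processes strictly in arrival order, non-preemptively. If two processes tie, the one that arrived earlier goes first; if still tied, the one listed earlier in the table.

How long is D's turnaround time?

Timeline: | A 0-14 | B 14-17 | C 17-18 | D 18-27 | E 27-36 |
Completion: A=14  B=17  C=18  D=27  E=36
Turnaround (C−A): A=14  B=17  C=18  D=27  E=36
Turnaround(D) = completion − arrival = 27 − 0 = 27

27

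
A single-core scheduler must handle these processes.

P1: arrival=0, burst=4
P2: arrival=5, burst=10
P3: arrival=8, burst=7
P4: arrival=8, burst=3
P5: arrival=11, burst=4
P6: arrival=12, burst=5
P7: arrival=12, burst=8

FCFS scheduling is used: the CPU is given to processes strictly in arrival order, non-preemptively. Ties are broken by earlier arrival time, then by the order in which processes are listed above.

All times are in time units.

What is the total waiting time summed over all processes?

Timeline: | P1 0-4 | idle 4-5 | P2 5-15 | P3 15-22 | P4 22-25 | P5 25-29 | P6 29-34 | P7 34-42 |
Completion: P1=4  P2=15  P3=22  P4=25  P5=29  P6=34  P7=42
Turnaround (C−A): P1=4  P2=10  P3=14  P4=17  P5=18  P6=22  P7=30
Waiting = turnaround − burst: P1=0, P2=0, P3=7, P4=14, P5=14, P6=17, P7=22
Total waiting = 0 + 0 + 7 + 14 + 14 + 17 + 22 = 74

74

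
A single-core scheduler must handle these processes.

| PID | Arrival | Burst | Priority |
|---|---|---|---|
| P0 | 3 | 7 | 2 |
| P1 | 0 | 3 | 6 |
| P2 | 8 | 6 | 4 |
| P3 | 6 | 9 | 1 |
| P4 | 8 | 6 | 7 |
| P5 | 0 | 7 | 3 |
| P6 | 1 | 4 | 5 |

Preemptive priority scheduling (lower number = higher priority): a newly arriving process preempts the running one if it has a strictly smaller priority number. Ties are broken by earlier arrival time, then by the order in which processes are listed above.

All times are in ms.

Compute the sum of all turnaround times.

Gantt: | P5 0-3 | P0 3-6 | P3 6-15 | P0 15-19 | P5 19-23 | P2 23-29 | P6 29-33 | P1 33-36 | P4 36-42 |
Completion: P0=19  P1=36  P2=29  P3=15  P4=42  P5=23  P6=33
Turnaround = completion − arrival: P0=16, P1=36, P2=21, P3=9, P4=34, P5=23, P6=32
Total turnaround = 16 + 36 + 21 + 9 + 34 + 23 + 32 = 171

171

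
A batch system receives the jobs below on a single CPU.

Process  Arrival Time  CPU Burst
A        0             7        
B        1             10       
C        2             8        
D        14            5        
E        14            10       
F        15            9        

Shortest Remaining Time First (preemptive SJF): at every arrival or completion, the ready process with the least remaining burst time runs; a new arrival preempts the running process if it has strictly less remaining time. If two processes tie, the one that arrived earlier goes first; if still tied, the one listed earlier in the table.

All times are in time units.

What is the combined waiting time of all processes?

64

Timeline: | A 0-7 | C 7-15 | D 15-20 | F 20-29 | B 29-39 | E 39-49 |
Completion: A=7  B=39  C=15  D=20  E=49  F=29
Turnaround (C−A): A=7  B=38  C=13  D=6  E=35  F=14
Waiting = turnaround − burst: A=0, B=28, C=5, D=1, E=25, F=5
Total waiting = 0 + 28 + 5 + 1 + 25 + 5 = 64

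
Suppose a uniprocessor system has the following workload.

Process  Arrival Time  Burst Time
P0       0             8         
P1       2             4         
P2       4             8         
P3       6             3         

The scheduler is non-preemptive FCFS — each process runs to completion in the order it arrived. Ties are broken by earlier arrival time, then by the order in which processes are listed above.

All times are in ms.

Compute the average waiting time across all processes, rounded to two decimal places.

7.00

Gantt: | P0 0-8 | P1 8-12 | P2 12-20 | P3 20-23 |
Completion: P0=8  P1=12  P2=20  P3=23
Turnaround (C−A): P0=8  P1=10  P2=16  P3=17
Waiting times: P0=0, P1=6, P2=8, P3=14
Average waiting = (0+6+8+14) / 4 = 28/4 = 7.00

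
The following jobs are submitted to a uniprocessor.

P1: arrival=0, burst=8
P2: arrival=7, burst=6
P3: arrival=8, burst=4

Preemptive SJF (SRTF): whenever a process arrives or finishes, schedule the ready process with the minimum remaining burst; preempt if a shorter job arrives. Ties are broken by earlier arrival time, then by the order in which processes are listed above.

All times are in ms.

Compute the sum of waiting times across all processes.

Timeline: | P1 0-8 | P3 8-12 | P2 12-18 |
Completion: P1=8  P2=18  P3=12
Waiting = turnaround − burst: P1=0, P2=5, P3=0
Total waiting = 0 + 5 + 0 = 5

5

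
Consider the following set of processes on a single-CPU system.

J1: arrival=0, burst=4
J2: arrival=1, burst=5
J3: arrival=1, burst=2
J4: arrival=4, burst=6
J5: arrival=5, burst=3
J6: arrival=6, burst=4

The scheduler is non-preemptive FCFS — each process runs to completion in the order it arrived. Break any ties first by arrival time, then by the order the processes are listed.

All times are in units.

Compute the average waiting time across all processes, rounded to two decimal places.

7.33

Timeline: | J1 0-4 | J2 4-9 | J3 9-11 | J4 11-17 | J5 17-20 | J6 20-24 |
Completion: J1=4  J2=9  J3=11  J4=17  J5=20  J6=24
Turnaround (C−A): J1=4  J2=8  J3=10  J4=13  J5=15  J6=18
Waiting times: J1=0, J2=3, J3=8, J4=7, J5=12, J6=14
Average waiting = (0+3+8+7+12+14) / 6 = 44/6 = 7.33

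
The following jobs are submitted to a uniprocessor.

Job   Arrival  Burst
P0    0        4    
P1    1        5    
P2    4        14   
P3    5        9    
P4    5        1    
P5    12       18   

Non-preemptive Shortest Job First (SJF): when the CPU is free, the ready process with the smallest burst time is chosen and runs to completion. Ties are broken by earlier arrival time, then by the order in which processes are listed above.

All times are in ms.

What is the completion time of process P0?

4

Timeline: | P0 0-4 | P1 4-9 | P4 9-10 | P3 10-19 | P2 19-33 | P5 33-51 |
Completion: P0=4  P1=9  P2=33  P3=19  P4=10  P5=51
Turnaround (C−A): P0=4  P1=8  P2=29  P3=14  P4=5  P5=39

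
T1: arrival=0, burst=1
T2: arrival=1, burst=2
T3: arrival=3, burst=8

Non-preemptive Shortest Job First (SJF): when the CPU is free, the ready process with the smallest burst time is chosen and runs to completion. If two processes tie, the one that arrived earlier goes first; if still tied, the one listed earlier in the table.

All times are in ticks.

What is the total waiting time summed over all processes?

Timeline: | T1 0-1 | T2 1-3 | T3 3-11 |
Completion: T1=1  T2=3  T3=11
Turnaround (C−A): T1=1  T2=2  T3=8
Waiting = turnaround − burst: T1=0, T2=0, T3=0
Total waiting = 0 + 0 + 0 = 0

0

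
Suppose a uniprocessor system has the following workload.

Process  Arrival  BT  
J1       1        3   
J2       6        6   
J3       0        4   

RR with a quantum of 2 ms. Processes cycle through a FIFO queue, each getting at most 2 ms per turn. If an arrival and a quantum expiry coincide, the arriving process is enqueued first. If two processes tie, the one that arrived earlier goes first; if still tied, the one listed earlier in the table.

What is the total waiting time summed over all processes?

6

Schedule: | J3 0-2 | J1 2-4 | J3 4-6 | J1 6-7 | J2 7-13 |
Completion: J1=7  J2=13  J3=6
Waiting = turnaround − burst: J1=3, J2=1, J3=2
Total waiting = 3 + 1 + 2 = 6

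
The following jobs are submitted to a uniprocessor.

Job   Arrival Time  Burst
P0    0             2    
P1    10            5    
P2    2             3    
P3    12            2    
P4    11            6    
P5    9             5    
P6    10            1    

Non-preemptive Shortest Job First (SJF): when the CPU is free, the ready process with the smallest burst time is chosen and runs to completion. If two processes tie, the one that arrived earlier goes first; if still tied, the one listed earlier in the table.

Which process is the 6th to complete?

P1

Timeline: | P0 0-2 | P2 2-5 | idle 5-9 | P5 9-14 | P6 14-15 | P3 15-17 | P1 17-22 | P4 22-28 |
Completion: P0=2  P1=22  P2=5  P3=17  P4=28  P5=14  P6=15
Turnaround (C−A): P0=2  P1=12  P2=3  P3=5  P4=17  P5=5  P6=5
Finish order: P0 → P2 → P5 → P6 → P3 → P1 → P4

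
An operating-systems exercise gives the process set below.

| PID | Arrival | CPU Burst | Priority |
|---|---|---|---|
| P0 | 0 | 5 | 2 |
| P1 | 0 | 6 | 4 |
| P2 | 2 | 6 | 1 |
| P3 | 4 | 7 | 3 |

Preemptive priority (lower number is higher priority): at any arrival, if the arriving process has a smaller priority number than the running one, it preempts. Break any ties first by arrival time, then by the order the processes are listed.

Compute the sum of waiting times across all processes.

31

Timeline: | P0 0-2 | P2 2-8 | P0 8-11 | P3 11-18 | P1 18-24 |
Completion: P0=11  P1=24  P2=8  P3=18
Turnaround (C−A): P0=11  P1=24  P2=6  P3=14
Waiting = turnaround − burst: P0=6, P1=18, P2=0, P3=7
Total waiting = 6 + 18 + 0 + 7 = 31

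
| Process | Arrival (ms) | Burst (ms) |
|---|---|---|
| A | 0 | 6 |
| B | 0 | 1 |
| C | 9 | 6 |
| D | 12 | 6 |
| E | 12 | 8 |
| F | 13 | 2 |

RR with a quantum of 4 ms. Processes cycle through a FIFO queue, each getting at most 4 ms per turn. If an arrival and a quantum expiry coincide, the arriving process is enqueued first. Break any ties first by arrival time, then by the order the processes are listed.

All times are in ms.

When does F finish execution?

23

Gantt: | A 0-4 | B 4-5 | A 5-7 | idle 7-9 | C 9-13 | D 13-17 | E 17-21 | F 21-23 | C 23-25 | D 25-27 | E 27-31 |
Completion: A=7  B=5  C=25  D=27  E=31  F=23
Turnaround (C−A): A=7  B=5  C=16  D=15  E=19  F=10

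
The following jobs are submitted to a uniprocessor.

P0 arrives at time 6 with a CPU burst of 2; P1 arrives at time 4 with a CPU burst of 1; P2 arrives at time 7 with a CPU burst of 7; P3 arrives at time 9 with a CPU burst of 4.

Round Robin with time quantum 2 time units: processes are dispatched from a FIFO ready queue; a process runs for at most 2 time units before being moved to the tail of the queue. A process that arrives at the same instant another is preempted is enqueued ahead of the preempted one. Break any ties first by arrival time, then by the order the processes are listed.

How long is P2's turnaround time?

Gantt: | idle 0-4 | P1 4-5 | idle 5-6 | P0 6-8 | P2 8-10 | P3 10-12 | P2 12-14 | P3 14-16 | P2 16-19 |
Completion: P0=8  P1=5  P2=19  P3=16
Turnaround (C−A): P0=2  P1=1  P2=12  P3=7
Turnaround(P2) = completion − arrival = 19 − 7 = 12

12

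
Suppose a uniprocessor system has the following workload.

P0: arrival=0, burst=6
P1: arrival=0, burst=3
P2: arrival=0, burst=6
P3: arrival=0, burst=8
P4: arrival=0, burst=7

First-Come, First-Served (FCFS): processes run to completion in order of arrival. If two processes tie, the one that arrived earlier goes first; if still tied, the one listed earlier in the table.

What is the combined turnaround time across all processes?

Schedule: | P0 0-6 | P1 6-9 | P2 9-15 | P3 15-23 | P4 23-30 |
Completion: P0=6  P1=9  P2=15  P3=23  P4=30
Turnaround = completion − arrival: P0=6, P1=9, P2=15, P3=23, P4=30
Total turnaround = 6 + 9 + 15 + 23 + 30 = 83

83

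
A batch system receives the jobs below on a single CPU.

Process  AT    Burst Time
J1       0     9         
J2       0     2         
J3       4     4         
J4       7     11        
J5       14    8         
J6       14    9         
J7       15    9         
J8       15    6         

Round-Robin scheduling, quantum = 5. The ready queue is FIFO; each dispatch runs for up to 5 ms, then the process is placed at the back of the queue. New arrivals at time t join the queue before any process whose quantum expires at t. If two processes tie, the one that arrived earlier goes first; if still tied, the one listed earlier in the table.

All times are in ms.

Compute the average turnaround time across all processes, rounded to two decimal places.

29.38

Schedule: | J1 0-5 | J2 5-7 | J3 7-11 | J1 11-15 | J4 15-20 | J5 20-25 | J6 25-30 | J7 30-35 | J8 35-40 | J4 40-45 | J5 45-48 | J6 48-52 | J7 52-56 | J8 56-57 | J4 57-58 |
Completion: J1=15  J2=7  J3=11  J4=58  J5=48  J6=52  J7=56  J8=57
Turnaround times: J1=15, J2=7, J3=7, J4=51, J5=34, J6=38, J7=41, J8=42
Average turnaround = (15+7+7+51+34+38+41+42) / 8 = 235/8 = 29.38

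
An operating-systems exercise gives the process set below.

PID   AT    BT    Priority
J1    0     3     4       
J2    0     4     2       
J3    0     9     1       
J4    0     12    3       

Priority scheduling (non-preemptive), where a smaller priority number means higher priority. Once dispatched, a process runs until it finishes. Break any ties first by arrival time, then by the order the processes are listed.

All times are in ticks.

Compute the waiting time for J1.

25

Gantt: | J3 0-9 | J2 9-13 | J4 13-25 | J1 25-28 |
Completion: J1=28  J2=13  J3=9  J4=25
Turnaround (C−A): J1=28  J2=13  J3=9  J4=25
Waiting(J1) = turnaround − burst = 28 − 3 = 25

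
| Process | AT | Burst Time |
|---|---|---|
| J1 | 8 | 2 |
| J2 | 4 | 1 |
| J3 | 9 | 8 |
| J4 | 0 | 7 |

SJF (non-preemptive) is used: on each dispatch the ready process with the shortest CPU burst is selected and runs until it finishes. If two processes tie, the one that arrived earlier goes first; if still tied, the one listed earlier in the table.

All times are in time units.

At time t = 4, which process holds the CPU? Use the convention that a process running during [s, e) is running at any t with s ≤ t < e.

Schedule: | J4 0-7 | J2 7-8 | J1 8-10 | J3 10-18 |
Completion: J1=10  J2=8  J3=18  J4=7
Turnaround (C−A): J1=2  J2=4  J3=9  J4=7

J4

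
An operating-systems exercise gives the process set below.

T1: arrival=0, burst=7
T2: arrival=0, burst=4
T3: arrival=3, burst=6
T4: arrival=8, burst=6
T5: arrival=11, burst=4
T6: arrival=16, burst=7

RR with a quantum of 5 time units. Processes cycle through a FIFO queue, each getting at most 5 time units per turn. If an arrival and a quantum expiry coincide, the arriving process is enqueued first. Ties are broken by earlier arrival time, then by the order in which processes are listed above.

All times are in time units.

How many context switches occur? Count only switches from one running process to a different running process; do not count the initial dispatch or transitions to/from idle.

9

Timeline: | T1 0-5 | T2 5-9 | T3 9-14 | T1 14-16 | T4 16-21 | T5 21-25 | T3 25-26 | T6 26-31 | T4 31-32 | T6 32-34 |
Completion: T1=16  T2=9  T3=26  T4=32  T5=25  T6=34
Turnaround (C−A): T1=16  T2=9  T3=23  T4=24  T5=14  T6=18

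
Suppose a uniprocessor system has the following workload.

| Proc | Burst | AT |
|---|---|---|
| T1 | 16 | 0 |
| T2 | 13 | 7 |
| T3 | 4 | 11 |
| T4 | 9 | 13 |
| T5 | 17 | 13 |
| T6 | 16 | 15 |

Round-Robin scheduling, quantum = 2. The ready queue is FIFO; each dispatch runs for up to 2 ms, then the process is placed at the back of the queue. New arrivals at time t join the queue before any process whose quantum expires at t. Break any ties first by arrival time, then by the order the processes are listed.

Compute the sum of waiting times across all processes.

Timeline: | T1 0-8 | T2 8-10 | T1 10-12 | T2 12-14 | T3 14-16 | T1 16-18 | T4 18-20 | T5 20-22 | T2 22-24 | T6 24-26 | T3 26-28 | T1 28-30 | T4 30-32 | T5 32-34 | T2 34-36 | T6 36-38 | T1 38-40 | T4 40-42 | T5 42-44 | T2 44-46 | T6 46-48 | T4 48-50 | T5 50-52 | T2 52-54 | T6 54-56 | T4 56-57 | T5 57-59 | T2 59-60 | T6 60-62 | T5 62-64 | T6 64-66 | T5 66-68 | T6 68-70 | T5 70-72 | T6 72-74 | T5 74-75 |
Completion: T1=40  T2=60  T3=28  T4=57  T5=75  T6=74
Waiting = turnaround − burst: T1=24, T2=40, T3=13, T4=35, T5=45, T6=43
Total waiting = 24 + 40 + 13 + 35 + 45 + 43 = 200

200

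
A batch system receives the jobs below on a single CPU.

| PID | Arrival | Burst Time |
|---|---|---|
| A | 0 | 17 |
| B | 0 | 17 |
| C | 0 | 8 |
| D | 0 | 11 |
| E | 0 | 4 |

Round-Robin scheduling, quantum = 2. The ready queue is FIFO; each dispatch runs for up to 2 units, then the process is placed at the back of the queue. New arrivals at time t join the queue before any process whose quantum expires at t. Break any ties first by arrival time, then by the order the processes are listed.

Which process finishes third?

D

Schedule: | A 0-2 | B 2-4 | C 4-6 | D 6-8 | E 8-10 | A 10-12 | B 12-14 | C 14-16 | D 16-18 | E 18-20 | A 20-22 | B 22-24 | C 24-26 | D 26-28 | A 28-30 | B 30-32 | C 32-34 | D 34-36 | A 36-38 | B 38-40 | D 40-42 | A 42-44 | B 44-46 | D 46-47 | A 47-49 | B 49-51 | A 51-53 | B 53-55 | A 55-56 | B 56-57 |
Completion: A=56  B=57  C=34  D=47  E=20
Turnaround (C−A): A=56  B=57  C=34  D=47  E=20
Finish order: E → C → D → A → B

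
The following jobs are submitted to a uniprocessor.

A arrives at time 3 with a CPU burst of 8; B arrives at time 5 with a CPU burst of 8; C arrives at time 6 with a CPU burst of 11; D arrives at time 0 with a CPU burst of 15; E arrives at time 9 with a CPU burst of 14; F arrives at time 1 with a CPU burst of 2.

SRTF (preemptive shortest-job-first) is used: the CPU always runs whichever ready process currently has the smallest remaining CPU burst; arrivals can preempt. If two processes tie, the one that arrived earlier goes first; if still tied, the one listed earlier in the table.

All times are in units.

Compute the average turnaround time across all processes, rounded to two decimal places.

23.50

Schedule: | D 0-1 | F 1-3 | A 3-11 | B 11-19 | C 19-30 | D 30-44 | E 44-58 |
Completion: A=11  B=19  C=30  D=44  E=58  F=3
Turnaround times: A=8, B=14, C=24, D=44, E=49, F=2
Average turnaround = (8+14+24+44+49+2) / 6 = 141/6 = 23.50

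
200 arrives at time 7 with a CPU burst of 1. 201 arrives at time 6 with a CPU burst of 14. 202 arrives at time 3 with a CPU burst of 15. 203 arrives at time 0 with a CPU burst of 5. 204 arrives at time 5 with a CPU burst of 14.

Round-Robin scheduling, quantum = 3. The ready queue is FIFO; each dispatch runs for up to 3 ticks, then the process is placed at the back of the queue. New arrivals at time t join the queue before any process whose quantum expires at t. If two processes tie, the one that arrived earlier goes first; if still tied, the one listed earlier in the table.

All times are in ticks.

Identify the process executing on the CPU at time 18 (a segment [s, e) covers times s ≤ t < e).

204

Schedule: | 203 0-3 | 202 3-6 | 203 6-8 | 204 8-11 | 201 11-14 | 202 14-17 | 200 17-18 | 204 18-21 | 201 21-24 | 202 24-27 | 204 27-30 | 201 30-33 | 202 33-36 | 204 36-39 | 201 39-42 | 202 42-45 | 204 45-47 | 201 47-49 |
Completion: 200=18  201=49  202=45  203=8  204=47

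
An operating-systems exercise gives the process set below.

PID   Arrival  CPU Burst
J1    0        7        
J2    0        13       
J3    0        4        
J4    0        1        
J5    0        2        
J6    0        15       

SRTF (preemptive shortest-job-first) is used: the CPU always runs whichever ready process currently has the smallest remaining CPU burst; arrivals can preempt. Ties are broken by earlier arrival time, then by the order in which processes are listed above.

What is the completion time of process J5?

Gantt: | J4 0-1 | J5 1-3 | J3 3-7 | J1 7-14 | J2 14-27 | J6 27-42 |
Completion: J1=14  J2=27  J3=7  J4=1  J5=3  J6=42
Turnaround (C−A): J1=14  J2=27  J3=7  J4=1  J5=3  J6=42

3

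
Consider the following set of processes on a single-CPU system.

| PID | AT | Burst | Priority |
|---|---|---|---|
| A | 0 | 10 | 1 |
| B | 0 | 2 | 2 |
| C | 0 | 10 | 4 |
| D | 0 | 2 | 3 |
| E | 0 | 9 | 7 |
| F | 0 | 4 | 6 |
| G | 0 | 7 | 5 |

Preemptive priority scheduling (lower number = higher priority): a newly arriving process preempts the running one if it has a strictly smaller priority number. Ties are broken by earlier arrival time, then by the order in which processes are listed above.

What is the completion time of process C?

24

Schedule: | A 0-10 | B 10-12 | D 12-14 | C 14-24 | G 24-31 | F 31-35 | E 35-44 |
Completion: A=10  B=12  C=24  D=14  E=44  F=35  G=31
Turnaround (C−A): A=10  B=12  C=24  D=14  E=44  F=35  G=31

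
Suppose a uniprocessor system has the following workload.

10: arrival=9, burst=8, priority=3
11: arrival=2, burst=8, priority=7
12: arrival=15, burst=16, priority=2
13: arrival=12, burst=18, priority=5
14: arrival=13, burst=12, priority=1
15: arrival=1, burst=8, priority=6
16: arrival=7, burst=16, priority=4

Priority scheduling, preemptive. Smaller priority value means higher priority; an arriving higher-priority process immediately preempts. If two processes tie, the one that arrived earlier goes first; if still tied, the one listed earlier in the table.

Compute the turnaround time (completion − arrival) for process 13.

65

Gantt: | idle 0-1 | 15 1-7 | 16 7-9 | 10 9-13 | 14 13-25 | 12 25-41 | 10 41-45 | 16 45-59 | 13 59-77 | 15 77-79 | 11 79-87 |
Completion: 10=45  11=87  12=41  13=77  14=25  15=79  16=59
Turnaround (C−A): 10=36  11=85  12=26  13=65  14=12  15=78  16=52
Turnaround(13) = completion − arrival = 77 − 12 = 65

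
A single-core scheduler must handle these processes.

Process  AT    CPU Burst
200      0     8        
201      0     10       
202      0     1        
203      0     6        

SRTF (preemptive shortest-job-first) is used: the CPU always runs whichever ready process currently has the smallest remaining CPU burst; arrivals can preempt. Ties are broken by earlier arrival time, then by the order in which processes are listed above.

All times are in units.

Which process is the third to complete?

Schedule: | 202 0-1 | 203 1-7 | 200 7-15 | 201 15-25 |
Completion: 200=15  201=25  202=1  203=7
Finish order: 202 → 203 → 200 → 201

200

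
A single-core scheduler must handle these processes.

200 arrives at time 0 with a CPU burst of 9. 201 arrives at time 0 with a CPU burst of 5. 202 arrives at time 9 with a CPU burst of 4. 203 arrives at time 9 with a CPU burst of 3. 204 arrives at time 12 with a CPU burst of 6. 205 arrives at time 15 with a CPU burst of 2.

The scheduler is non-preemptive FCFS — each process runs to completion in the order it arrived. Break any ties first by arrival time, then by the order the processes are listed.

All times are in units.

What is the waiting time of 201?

9

Schedule: | 200 0-9 | 201 9-14 | 202 14-18 | 203 18-21 | 204 21-27 | 205 27-29 |
Completion: 200=9  201=14  202=18  203=21  204=27  205=29
Turnaround (C−A): 200=9  201=14  202=9  203=12  204=15  205=14
Waiting(201) = turnaround − burst = 14 − 5 = 9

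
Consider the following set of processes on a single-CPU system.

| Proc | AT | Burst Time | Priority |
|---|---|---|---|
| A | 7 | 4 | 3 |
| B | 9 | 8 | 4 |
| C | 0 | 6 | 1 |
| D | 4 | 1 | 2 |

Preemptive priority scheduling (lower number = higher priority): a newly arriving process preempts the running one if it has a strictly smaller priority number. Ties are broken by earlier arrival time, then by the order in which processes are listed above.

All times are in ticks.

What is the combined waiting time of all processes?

Timeline: | C 0-6 | D 6-7 | A 7-11 | B 11-19 |
Completion: A=11  B=19  C=6  D=7
Waiting = turnaround − burst: A=0, B=2, C=0, D=2
Total waiting = 0 + 2 + 0 + 2 = 4

4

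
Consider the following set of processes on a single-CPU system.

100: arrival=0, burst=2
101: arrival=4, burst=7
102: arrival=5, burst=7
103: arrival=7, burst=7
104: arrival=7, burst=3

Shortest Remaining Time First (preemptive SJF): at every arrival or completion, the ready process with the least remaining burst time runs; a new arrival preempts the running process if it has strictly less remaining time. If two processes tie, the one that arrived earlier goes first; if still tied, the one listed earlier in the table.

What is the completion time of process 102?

Timeline: | 100 0-2 | idle 2-4 | 101 4-7 | 104 7-10 | 101 10-14 | 102 14-21 | 103 21-28 |
Completion: 100=2  101=14  102=21  103=28  104=10
Turnaround (C−A): 100=2  101=10  102=16  103=21  104=3

21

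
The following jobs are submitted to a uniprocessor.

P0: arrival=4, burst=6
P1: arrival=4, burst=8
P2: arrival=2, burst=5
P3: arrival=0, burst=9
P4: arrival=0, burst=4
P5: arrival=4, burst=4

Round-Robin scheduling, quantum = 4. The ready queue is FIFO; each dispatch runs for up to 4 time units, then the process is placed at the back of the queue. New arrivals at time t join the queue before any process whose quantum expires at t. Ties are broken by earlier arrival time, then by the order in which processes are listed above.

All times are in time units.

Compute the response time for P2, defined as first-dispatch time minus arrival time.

Schedule: | P3 0-4 | P4 4-8 | P2 8-12 | P0 12-16 | P1 16-20 | P5 20-24 | P3 24-28 | P2 28-29 | P0 29-31 | P1 31-35 | P3 35-36 |
Completion: P0=31  P1=35  P2=29  P3=36  P4=8  P5=24
Response(P2) = first start − arrival = 8 − 2 = 6

6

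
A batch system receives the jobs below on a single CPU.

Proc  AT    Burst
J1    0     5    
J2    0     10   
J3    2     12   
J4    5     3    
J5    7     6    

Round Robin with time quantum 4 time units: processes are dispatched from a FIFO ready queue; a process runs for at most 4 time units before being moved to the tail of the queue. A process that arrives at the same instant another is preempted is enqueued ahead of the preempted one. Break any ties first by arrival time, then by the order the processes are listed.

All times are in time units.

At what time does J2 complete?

32

Gantt: | J1 0-4 | J2 4-8 | J3 8-12 | J1 12-13 | J4 13-16 | J5 16-20 | J2 20-24 | J3 24-28 | J5 28-30 | J2 30-32 | J3 32-36 |
Completion: J1=13  J2=32  J3=36  J4=16  J5=30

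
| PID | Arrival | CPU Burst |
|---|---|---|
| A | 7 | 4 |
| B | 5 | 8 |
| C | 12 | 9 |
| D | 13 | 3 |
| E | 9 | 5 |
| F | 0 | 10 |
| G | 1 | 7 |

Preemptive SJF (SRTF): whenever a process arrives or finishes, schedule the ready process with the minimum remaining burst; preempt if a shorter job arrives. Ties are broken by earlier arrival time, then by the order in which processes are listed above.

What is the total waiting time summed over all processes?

74

Gantt: | F 0-1 | G 1-8 | A 8-12 | E 12-13 | D 13-16 | E 16-20 | B 20-28 | F 28-37 | C 37-46 |
Completion: A=12  B=28  C=46  D=16  E=20  F=37  G=8
Waiting = turnaround − burst: A=1, B=15, C=25, D=0, E=6, F=27, G=0
Total waiting = 1 + 15 + 25 + 0 + 6 + 27 + 0 = 74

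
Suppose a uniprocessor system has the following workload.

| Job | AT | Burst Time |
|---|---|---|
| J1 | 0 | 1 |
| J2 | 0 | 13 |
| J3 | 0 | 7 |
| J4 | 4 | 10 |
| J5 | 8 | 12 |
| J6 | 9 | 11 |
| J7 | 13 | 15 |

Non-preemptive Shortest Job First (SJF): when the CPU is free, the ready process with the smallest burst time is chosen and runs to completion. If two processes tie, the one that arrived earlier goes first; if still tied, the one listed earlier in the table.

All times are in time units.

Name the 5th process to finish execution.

Schedule: | J1 0-1 | J3 1-8 | J4 8-18 | J6 18-29 | J5 29-41 | J2 41-54 | J7 54-69 |
Completion: J1=1  J2=54  J3=8  J4=18  J5=41  J6=29  J7=69
Turnaround (C−A): J1=1  J2=54  J3=8  J4=14  J5=33  J6=20  J7=56
Finish order: J1 → J3 → J4 → J6 → J5 → J2 → J7

J5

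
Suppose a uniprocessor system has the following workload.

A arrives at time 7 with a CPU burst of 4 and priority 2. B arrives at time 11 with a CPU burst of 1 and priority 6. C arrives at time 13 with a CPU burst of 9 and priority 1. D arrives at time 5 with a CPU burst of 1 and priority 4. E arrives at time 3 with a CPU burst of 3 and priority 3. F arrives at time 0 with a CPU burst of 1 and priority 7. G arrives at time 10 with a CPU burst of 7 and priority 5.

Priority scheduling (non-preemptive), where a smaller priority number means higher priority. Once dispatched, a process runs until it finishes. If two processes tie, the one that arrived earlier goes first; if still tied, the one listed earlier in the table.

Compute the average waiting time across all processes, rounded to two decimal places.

Timeline: | F 0-1 | idle 1-3 | E 3-6 | D 6-7 | A 7-11 | G 11-18 | C 18-27 | B 27-28 |
Completion: A=11  B=28  C=27  D=7  E=6  F=1  G=18
Waiting times: A=0, B=16, C=5, D=1, E=0, F=0, G=1
Average waiting = (0+16+5+1+0+0+1) / 7 = 23/7 = 3.29

3.29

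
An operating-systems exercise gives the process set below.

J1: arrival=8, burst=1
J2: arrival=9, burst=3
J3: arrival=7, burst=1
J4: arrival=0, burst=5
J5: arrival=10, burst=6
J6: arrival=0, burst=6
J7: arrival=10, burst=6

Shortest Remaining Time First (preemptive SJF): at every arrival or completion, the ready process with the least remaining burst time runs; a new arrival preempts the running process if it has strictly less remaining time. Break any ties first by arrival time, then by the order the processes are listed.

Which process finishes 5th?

Timeline: | J4 0-5 | J6 5-7 | J3 7-8 | J1 8-9 | J2 9-12 | J6 12-16 | J5 16-22 | J7 22-28 |
Completion: J1=9  J2=12  J3=8  J4=5  J5=22  J6=16  J7=28
Turnaround (C−A): J1=1  J2=3  J3=1  J4=5  J5=12  J6=16  J7=18
Finish order: J4 → J3 → J1 → J2 → J6 → J5 → J7

J6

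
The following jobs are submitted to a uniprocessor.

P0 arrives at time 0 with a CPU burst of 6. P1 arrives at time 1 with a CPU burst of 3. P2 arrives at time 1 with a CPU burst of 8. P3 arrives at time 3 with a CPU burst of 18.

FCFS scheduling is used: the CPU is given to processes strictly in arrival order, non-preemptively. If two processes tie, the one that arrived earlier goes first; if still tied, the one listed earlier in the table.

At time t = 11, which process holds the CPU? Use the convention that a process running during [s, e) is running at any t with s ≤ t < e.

Timeline: | P0 0-6 | P1 6-9 | P2 9-17 | P3 17-35 |
Completion: P0=6  P1=9  P2=17  P3=35
Turnaround (C−A): P0=6  P1=8  P2=16  P3=32

P2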